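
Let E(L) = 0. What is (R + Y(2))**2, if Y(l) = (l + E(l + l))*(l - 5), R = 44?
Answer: 1444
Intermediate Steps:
Y(l) = l*(-5 + l) (Y(l) = (l + 0)*(l - 5) = l*(-5 + l))
(R + Y(2))**2 = (44 + 2*(-5 + 2))**2 = (44 + 2*(-3))**2 = (44 - 6)**2 = 38**2 = 1444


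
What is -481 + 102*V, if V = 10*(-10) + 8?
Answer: -9865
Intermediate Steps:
V = -92 (V = -100 + 8 = -92)
-481 + 102*V = -481 + 102*(-92) = -481 - 9384 = -9865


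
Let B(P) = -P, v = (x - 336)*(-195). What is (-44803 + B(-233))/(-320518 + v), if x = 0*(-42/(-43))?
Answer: 22285/127499 ≈ 0.17479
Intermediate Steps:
x = 0 (x = 0*(-42*(-1/43)) = 0*(42/43) = 0)
v = 65520 (v = (0 - 336)*(-195) = -336*(-195) = 65520)
(-44803 + B(-233))/(-320518 + v) = (-44803 - 1*(-233))/(-320518 + 65520) = (-44803 + 233)/(-254998) = -44570*(-1/254998) = 22285/127499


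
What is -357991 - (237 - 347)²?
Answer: -370091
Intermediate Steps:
-357991 - (237 - 347)² = -357991 - 1*(-110)² = -357991 - 1*12100 = -357991 - 12100 = -370091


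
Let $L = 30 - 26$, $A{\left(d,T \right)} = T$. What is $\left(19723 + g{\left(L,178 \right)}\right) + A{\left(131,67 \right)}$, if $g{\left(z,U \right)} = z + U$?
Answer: $19972$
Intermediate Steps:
$L = 4$
$g{\left(z,U \right)} = U + z$
$\left(19723 + g{\left(L,178 \right)}\right) + A{\left(131,67 \right)} = \left(19723 + \left(178 + 4\right)\right) + 67 = \left(19723 + 182\right) + 67 = 19905 + 67 = 19972$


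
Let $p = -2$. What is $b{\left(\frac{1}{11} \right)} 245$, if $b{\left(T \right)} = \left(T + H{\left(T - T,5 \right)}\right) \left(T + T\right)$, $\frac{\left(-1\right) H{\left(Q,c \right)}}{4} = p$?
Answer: $\frac{43610}{121} \approx 360.41$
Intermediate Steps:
$H{\left(Q,c \right)} = 8$ ($H{\left(Q,c \right)} = \left(-4\right) \left(-2\right) = 8$)
$b{\left(T \right)} = 2 T \left(8 + T\right)$ ($b{\left(T \right)} = \left(T + 8\right) \left(T + T\right) = \left(8 + T\right) 2 T = 2 T \left(8 + T\right)$)
$b{\left(\frac{1}{11} \right)} 245 = \frac{2 \left(8 + \frac{1}{11}\right)}{11} \cdot 245 = 2 \cdot \frac{1}{11} \left(8 + \frac{1}{11}\right) 245 = 2 \cdot \frac{1}{11} \cdot \frac{89}{11} \cdot 245 = \frac{178}{121} \cdot 245 = \frac{43610}{121}$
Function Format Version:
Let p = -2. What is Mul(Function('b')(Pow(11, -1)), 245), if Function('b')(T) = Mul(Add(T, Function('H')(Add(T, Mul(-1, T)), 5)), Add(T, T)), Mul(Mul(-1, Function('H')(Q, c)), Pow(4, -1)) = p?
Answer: Rational(43610, 121) ≈ 360.41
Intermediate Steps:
Function('H')(Q, c) = 8 (Function('H')(Q, c) = Mul(-4, -2) = 8)
Function('b')(T) = Mul(2, T, Add(8, T)) (Function('b')(T) = Mul(Add(T, 8), Add(T, T)) = Mul(Add(8, T), Mul(2, T)) = Mul(2, T, Add(8, T)))
Mul(Function('b')(Pow(11, -1)), 245) = Mul(Mul(2, Pow(11, -1), Add(8, Pow(11, -1))), 245) = Mul(Mul(2, Rational(1, 11), Add(8, Rational(1, 11))), 245) = Mul(Mul(2, Rational(1, 11), Rational(89, 11)), 245) = Mul(Rational(178, 121), 245) = Rational(43610, 121)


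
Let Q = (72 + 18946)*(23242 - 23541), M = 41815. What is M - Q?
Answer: 5728197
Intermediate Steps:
Q = -5686382 (Q = 19018*(-299) = -5686382)
M - Q = 41815 - 1*(-5686382) = 41815 + 5686382 = 5728197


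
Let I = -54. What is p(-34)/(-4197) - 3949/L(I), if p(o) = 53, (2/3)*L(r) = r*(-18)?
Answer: -5550409/2039742 ≈ -2.7211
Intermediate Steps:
L(r) = -27*r (L(r) = 3*(r*(-18))/2 = 3*(-18*r)/2 = -27*r)
p(-34)/(-4197) - 3949/L(I) = 53/(-4197) - 3949/((-27*(-54))) = 53*(-1/4197) - 3949/1458 = -53/4197 - 3949*1/1458 = -53/4197 - 3949/1458 = -5550409/2039742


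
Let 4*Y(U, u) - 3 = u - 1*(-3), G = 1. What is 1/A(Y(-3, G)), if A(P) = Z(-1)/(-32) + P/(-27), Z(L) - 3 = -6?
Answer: 864/25 ≈ 34.560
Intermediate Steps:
Z(L) = -3 (Z(L) = 3 - 6 = -3)
Y(U, u) = 3/2 + u/4 (Y(U, u) = ¾ + (u - 1*(-3))/4 = ¾ + (u + 3)/4 = ¾ + (3 + u)/4 = ¾ + (¾ + u/4) = 3/2 + u/4)
A(P) = 3/32 - P/27 (A(P) = -3/(-32) + P/(-27) = -3*(-1/32) + P*(-1/27) = 3/32 - P/27)
1/A(Y(-3, G)) = 1/(3/32 - (3/2 + (¼)*1)/27) = 1/(3/32 - (3/2 + ¼)/27) = 1/(3/32 - 1/27*7/4) = 1/(3/32 - 7/108) = 1/(25/864) = 864/25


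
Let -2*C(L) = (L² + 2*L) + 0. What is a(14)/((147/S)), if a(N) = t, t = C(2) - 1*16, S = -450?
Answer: 3000/49 ≈ 61.224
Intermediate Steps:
C(L) = -L - L²/2 (C(L) = -((L² + 2*L) + 0)/2 = -(L² + 2*L)/2 = -L - L²/2)
t = -20 (t = -½*2*(2 + 2) - 1*16 = -½*2*4 - 16 = -4 - 16 = -20)
a(N) = -20
a(14)/((147/S)) = -20/(147/(-450)) = -20/(147*(-1/450)) = -20/(-49/150) = -20*(-150/49) = 3000/49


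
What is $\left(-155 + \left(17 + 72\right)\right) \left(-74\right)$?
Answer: $4884$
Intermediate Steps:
$\left(-155 + \left(17 + 72\right)\right) \left(-74\right) = \left(-155 + 89\right) \left(-74\right) = \left(-66\right) \left(-74\right) = 4884$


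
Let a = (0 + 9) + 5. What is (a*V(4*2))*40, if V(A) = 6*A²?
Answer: 215040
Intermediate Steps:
a = 14 (a = 9 + 5 = 14)
(a*V(4*2))*40 = (14*(6*(4*2)²))*40 = (14*(6*8²))*40 = (14*(6*64))*40 = (14*384)*40 = 5376*40 = 215040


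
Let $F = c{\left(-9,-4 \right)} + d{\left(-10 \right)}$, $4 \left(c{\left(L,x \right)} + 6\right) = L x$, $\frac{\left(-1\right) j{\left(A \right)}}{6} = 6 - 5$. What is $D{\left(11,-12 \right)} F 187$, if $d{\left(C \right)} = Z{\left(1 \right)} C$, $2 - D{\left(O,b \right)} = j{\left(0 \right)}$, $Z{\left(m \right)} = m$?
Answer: $-10472$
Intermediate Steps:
$j{\left(A \right)} = -6$ ($j{\left(A \right)} = - 6 \left(6 - 5\right) = \left(-6\right) 1 = -6$)
$D{\left(O,b \right)} = 8$ ($D{\left(O,b \right)} = 2 - -6 = 2 + 6 = 8$)
$c{\left(L,x \right)} = -6 + \frac{L x}{4}$
$d{\left(C \right)} = C$ ($d{\left(C \right)} = 1 C = C$)
$F = -7$ ($F = \left(-6 + \frac{1}{4} \left(-9\right) \left(-4\right)\right) - 10 = \left(-6 + 9\right) - 10 = 3 - 10 = -7$)
$D{\left(11,-12 \right)} F 187 = 8 \left(-7\right) 187 = \left(-56\right) 187 = -10472$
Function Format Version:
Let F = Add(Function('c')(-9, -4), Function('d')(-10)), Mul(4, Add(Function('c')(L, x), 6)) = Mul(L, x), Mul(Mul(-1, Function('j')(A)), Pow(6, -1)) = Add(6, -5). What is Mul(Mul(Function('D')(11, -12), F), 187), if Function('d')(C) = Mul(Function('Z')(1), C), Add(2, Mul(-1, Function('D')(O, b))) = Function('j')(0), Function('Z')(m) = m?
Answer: -10472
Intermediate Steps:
Function('j')(A) = -6 (Function('j')(A) = Mul(-6, Add(6, -5)) = Mul(-6, 1) = -6)
Function('D')(O, b) = 8 (Function('D')(O, b) = Add(2, Mul(-1, -6)) = Add(2, 6) = 8)
Function('c')(L, x) = Add(-6, Mul(Rational(1, 4), L, x)) (Function('c')(L, x) = Add(-6, Mul(Rational(1, 4), Mul(L, x))) = Add(-6, Mul(Rational(1, 4), L, x)))
Function('d')(C) = C (Function('d')(C) = Mul(1, C) = C)
F = -7 (F = Add(Add(-6, Mul(Rational(1, 4), -9, -4)), -10) = Add(Add(-6, 9), -10) = Add(3, -10) = -7)
Mul(Mul(Function('D')(11, -12), F), 187) = Mul(Mul(8, -7), 187) = Mul(-56, 187) = -10472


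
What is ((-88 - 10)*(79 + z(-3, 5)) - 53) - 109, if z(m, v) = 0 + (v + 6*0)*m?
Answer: -6434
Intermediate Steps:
z(m, v) = m*v (z(m, v) = 0 + (v + 0)*m = 0 + v*m = 0 + m*v = m*v)
((-88 - 10)*(79 + z(-3, 5)) - 53) - 109 = ((-88 - 10)*(79 - 3*5) - 53) - 109 = (-98*(79 - 15) - 53) - 109 = (-98*64 - 53) - 109 = (-6272 - 53) - 109 = -6325 - 109 = -6434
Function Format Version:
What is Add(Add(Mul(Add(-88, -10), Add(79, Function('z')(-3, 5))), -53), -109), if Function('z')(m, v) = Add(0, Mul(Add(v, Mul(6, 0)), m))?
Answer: -6434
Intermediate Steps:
Function('z')(m, v) = Mul(m, v) (Function('z')(m, v) = Add(0, Mul(Add(v, 0), m)) = Add(0, Mul(v, m)) = Add(0, Mul(m, v)) = Mul(m, v))
Add(Add(Mul(Add(-88, -10), Add(79, Function('z')(-3, 5))), -53), -109) = Add(Add(Mul(Add(-88, -10), Add(79, Mul(-3, 5))), -53), -109) = Add(Add(Mul(-98, Add(79, -15)), -53), -109) = Add(Add(Mul(-98, 64), -53), -109) = Add(Add(-6272, -53), -109) = Add(-6325, -109) = -6434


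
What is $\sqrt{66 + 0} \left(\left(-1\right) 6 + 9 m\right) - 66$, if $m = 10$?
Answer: $-66 + 84 \sqrt{66} \approx 616.42$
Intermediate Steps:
$\sqrt{66 + 0} \left(\left(-1\right) 6 + 9 m\right) - 66 = \sqrt{66 + 0} \left(\left(-1\right) 6 + 9 \cdot 10\right) - 66 = \sqrt{66} \left(-6 + 90\right) - 66 = \sqrt{66} \cdot 84 - 66 = 84 \sqrt{66} - 66 = -66 + 84 \sqrt{66}$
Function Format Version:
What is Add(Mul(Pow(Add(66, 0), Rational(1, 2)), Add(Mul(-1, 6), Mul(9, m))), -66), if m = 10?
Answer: Add(-66, Mul(84, Pow(66, Rational(1, 2)))) ≈ 616.42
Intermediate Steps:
Add(Mul(Pow(Add(66, 0), Rational(1, 2)), Add(Mul(-1, 6), Mul(9, m))), -66) = Add(Mul(Pow(Add(66, 0), Rational(1, 2)), Add(Mul(-1, 6), Mul(9, 10))), -66) = Add(Mul(Pow(66, Rational(1, 2)), Add(-6, 90)), -66) = Add(Mul(Pow(66, Rational(1, 2)), 84), -66) = Add(Mul(84, Pow(66, Rational(1, 2))), -66) = Add(-66, Mul(84, Pow(66, Rational(1, 2))))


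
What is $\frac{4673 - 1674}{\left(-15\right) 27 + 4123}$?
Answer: $\frac{2999}{3718} \approx 0.80662$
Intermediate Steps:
$\frac{4673 - 1674}{\left(-15\right) 27 + 4123} = \frac{2999}{-405 + 4123} = \frac{2999}{3718}$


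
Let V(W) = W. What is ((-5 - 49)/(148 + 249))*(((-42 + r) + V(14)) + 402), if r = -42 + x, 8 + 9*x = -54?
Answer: -17556/397 ≈ -44.222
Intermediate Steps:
x = -62/9 (x = -8/9 + (⅑)*(-54) = -8/9 - 6 = -62/9 ≈ -6.8889)
r = -440/9 (r = -42 - 62/9 = -440/9 ≈ -48.889)
((-5 - 49)/(148 + 249))*(((-42 + r) + V(14)) + 402) = ((-5 - 49)/(148 + 249))*(((-42 - 440/9) + 14) + 402) = (-54/397)*((-818/9 + 14) + 402) = (-54*1/397)*(-692/9 + 402) = -54/397*2926/9 = -17556/397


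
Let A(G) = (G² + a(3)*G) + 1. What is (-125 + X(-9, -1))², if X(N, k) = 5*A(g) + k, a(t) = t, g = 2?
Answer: 5041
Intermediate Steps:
A(G) = 1 + G² + 3*G (A(G) = (G² + 3*G) + 1 = 1 + G² + 3*G)
X(N, k) = 55 + k (X(N, k) = 5*(1 + 2² + 3*2) + k = 5*(1 + 4 + 6) + k = 5*11 + k = 55 + k)
(-125 + X(-9, -1))² = (-125 + (55 - 1))² = (-125 + 54)² = (-71)² = 5041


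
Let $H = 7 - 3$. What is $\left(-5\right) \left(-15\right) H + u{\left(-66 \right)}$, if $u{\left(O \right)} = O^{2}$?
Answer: $4656$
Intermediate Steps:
$H = 4$
$\left(-5\right) \left(-15\right) H + u{\left(-66 \right)} = \left(-5\right) \left(-15\right) 4 + \left(-66\right)^{2} = 75 \cdot 4 + 4356 = 300 + 4356 = 4656$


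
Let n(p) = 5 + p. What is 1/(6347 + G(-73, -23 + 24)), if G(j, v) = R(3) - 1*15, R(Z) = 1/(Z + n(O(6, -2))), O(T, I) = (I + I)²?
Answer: 24/151969 ≈ 0.00015793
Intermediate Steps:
O(T, I) = 4*I² (O(T, I) = (2*I)² = 4*I²)
R(Z) = 1/(21 + Z) (R(Z) = 1/(Z + (5 + 4*(-2)²)) = 1/(Z + (5 + 4*4)) = 1/(Z + (5 + 16)) = 1/(Z + 21) = 1/(21 + Z))
G(j, v) = -359/24 (G(j, v) = 1/(21 + 3) - 1*15 = 1/24 - 15 = -359/24)
1/(6347 + G(-73, -23 + 24)) = 1/(6347 - 359/24) = 1/(151969/24) = 24/151969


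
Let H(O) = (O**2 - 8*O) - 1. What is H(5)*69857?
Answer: -1117712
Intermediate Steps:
H(O) = -1 + O**2 - 8*O
H(5)*69857 = (-1 + 5**2 - 8*5)*69857 = (-1 + 25 - 40)*69857 = -16*69857 = -1117712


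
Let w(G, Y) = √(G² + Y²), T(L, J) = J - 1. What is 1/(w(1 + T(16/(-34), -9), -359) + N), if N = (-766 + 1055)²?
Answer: 4913/410331087 - √128962/6975628479 ≈ 1.1922e-5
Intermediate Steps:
T(L, J) = -1 + J
N = 83521 (N = 289² = 83521)
1/(w(1 + T(16/(-34), -9), -359) + N) = 1/(√((1 + (-1 - 9))² + (-359)²) + 83521) = 1/(√((1 - 10)² + 128881) + 83521) = 1/(√((-9)² + 128881) + 83521) = 1/(√(81 + 128881) + 83521) = 1/(√128962 + 83521) = 1/(83521 + √128962)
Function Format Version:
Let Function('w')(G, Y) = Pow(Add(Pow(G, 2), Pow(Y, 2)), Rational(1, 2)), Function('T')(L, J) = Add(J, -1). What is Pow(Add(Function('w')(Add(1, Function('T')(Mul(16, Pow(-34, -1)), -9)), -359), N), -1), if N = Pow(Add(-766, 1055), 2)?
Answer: Add(Rational(4913, 410331087), Mul(Rational(-1, 6975628479), Pow(128962, Rational(1, 2)))) ≈ 1.1922e-5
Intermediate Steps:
Function('T')(L, J) = Add(-1, J)
N = 83521 (N = Pow(289, 2) = 83521)
Pow(Add(Function('w')(Add(1, Function('T')(Mul(16, Pow(-34, -1)), -9)), -359), N), -1) = Pow(Add(Pow(Add(Pow(Add(1, Add(-1, -9)), 2), Pow(-359, 2)), Rational(1, 2)), 83521), -1) = Pow(Add(Pow(Add(Pow(Add(1, -10), 2), 128881), Rational(1, 2)), 83521), -1) = Pow(Add(Pow(Add(Pow(-9, 2), 128881), Rational(1, 2)), 83521), -1) = Pow(Add(Pow(Add(81, 128881), Rational(1, 2)), 83521), -1) = Pow(Add(Pow(128962, Rational(1, 2)), 83521), -1) = Pow(Add(83521, Pow(128962, Rational(1, 2))), -1)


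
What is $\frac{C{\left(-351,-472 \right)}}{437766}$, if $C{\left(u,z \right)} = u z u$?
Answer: $- \frac{9691812}{72961} \approx -132.84$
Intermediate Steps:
$C{\left(u,z \right)} = z u^{2}$
$\frac{C{\left(-351,-472 \right)}}{437766} = \frac{\left(-472\right) \left(-351\right)^{2}}{437766} = \left(-472\right) 123201 \cdot \frac{1}{437766} = \left(-58150872\right) \frac{1}{437766} = - \frac{9691812}{72961}$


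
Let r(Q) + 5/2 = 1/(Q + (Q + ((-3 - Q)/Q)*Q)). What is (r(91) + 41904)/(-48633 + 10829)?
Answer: -283641/255904 ≈ -1.1084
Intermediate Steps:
r(Q) = -5/2 + 1/(-3 + Q) (r(Q) = -5/2 + 1/(Q + (Q + ((-3 - Q)/Q)*Q)) = -5/2 + 1/(Q + (Q + (-3 - Q))) = -5/2 + 1/(Q - 3) = -5/2 + 1/(-3 + Q))
(r(91) + 41904)/(-48633 + 10829) = ((17 - 5*91)/(2*(-3 + 91)) + 41904)/(-48633 + 10829) = ((½)*(17 - 455)/88 + 41904)/(-37804) = ((½)*(1/88)*(-438) + 41904)*(-1/37804) = (-219/88 + 41904)*(-1/37804) = (3687333/88)*(-1/37804) = -283641/255904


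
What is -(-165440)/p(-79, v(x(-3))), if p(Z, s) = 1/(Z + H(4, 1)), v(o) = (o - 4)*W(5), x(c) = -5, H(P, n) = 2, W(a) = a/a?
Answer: -12738880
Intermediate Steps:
W(a) = 1
v(o) = -4 + o (v(o) = (o - 4)*1 = (-4 + o)*1 = -4 + o)
p(Z, s) = 1/(2 + Z) (p(Z, s) = 1/(Z + 2) = 1/(2 + Z))
-(-165440)/p(-79, v(x(-3))) = -(-165440)/(1/(2 - 79)) = -(-165440)/(1/(-77)) = -(-165440)/(-1/77) = -(-165440)*(-77) = -88*144760 = -12738880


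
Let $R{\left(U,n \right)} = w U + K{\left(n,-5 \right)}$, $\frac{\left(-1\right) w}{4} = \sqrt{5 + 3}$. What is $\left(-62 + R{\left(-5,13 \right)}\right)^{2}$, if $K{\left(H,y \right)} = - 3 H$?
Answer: $13401 - 8080 \sqrt{2} \approx 1974.2$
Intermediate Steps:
$w = - 8 \sqrt{2}$ ($w = - 4 \sqrt{5 + 3} = - 4 \sqrt{8} = - 4 \cdot 2 \sqrt{2} = - 8 \sqrt{2} \approx -11.314$)
$R{\left(U,n \right)} = - 3 n - 8 U \sqrt{2}$ ($R{\left(U,n \right)} = - 8 \sqrt{2} U - 3 n = - 8 U \sqrt{2} - 3 n = - 3 n - 8 U \sqrt{2}$)
$\left(-62 + R{\left(-5,13 \right)}\right)^{2} = \left(-62 - \left(39 - 40 \sqrt{2}\right)\right)^{2} = \left(-101 + 40 \sqrt{2}\right)^{2}$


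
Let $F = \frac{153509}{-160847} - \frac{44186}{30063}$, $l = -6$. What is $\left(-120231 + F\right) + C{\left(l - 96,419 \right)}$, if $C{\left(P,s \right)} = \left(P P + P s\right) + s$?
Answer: $- \frac{735720302329315}{4835543361} \approx -1.5215 \cdot 10^{5}$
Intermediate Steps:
$C{\left(P,s \right)} = s + P^{2} + P s$ ($C{\left(P,s \right)} = \left(P^{2} + P s\right) + s = s + P^{2} + P s$)
$F = - \frac{11722126609}{4835543361}$ ($F = 153509 \left(- \frac{1}{160847}\right) - \frac{44186}{30063} = - \frac{153509}{160847} - \frac{44186}{30063} = - \frac{11722126609}{4835543361} \approx -2.4242$)
$\left(-120231 + F\right) + C{\left(l - 96,419 \right)} = \left(-120231 - \frac{11722126609}{4835543361}\right) + \left(419 + \left(-6 - 96\right)^{2} + \left(-6 - 96\right) 419\right) = - \frac{581393935963000}{4835543361} + \left(419 + \left(-6 - 96\right)^{2} + \left(-6 - 96\right) 419\right) = - \frac{581393935963000}{4835543361} + \left(419 + \left(-102\right)^{2} - 42738\right) = - \frac{581393935963000}{4835543361} + \left(419 + 10404 - 42738\right) = - \frac{581393935963000}{4835543361} - 31915 = - \frac{735720302329315}{4835543361}$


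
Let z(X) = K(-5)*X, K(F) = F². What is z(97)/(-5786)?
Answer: -2425/5786 ≈ -0.41912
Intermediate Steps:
z(X) = 25*X (z(X) = (-5)²*X = 25*X)
z(97)/(-5786) = (25*97)/(-5786) = 2425*(-1/5786) = -2425/5786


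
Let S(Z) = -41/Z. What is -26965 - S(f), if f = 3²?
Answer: -242644/9 ≈ -26960.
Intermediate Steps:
f = 9
-26965 - S(f) = -26965 - (-41)/9 = -26965 - 1*(-41/9) = -26965 + 41/9 = -242644/9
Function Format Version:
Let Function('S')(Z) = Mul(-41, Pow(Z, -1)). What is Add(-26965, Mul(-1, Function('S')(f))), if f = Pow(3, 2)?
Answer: Rational(-242644, 9) ≈ -26960.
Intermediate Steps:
f = 9
Add(-26965, Mul(-1, Function('S')(f))) = Add(-26965, Mul(-1, Mul(-41, Pow(9, -1)))) = Add(-26965, Mul(-1, Mul(-41, Rational(1, 9)))) = Add(-26965, Mul(-1, Rational(-41, 9))) = Add(-26965, Rational(41, 9)) = Rational(-242644, 9)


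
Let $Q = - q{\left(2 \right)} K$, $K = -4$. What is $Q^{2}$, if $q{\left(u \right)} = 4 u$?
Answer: $1024$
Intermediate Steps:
$Q = 32$ ($Q = - 4 \cdot 2 \left(-4\right) = \left(-1\right) 8 \left(-4\right) = \left(-8\right) \left(-4\right) = 32$)
$Q^{2} = 32^{2} = 1024$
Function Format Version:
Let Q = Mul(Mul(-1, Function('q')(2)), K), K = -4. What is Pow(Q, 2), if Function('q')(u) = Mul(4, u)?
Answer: 1024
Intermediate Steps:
Q = 32 (Q = Mul(Mul(-1, Mul(4, 2)), -4) = Mul(Mul(-1, 8), -4) = Mul(-8, -4) = 32)
Pow(Q, 2) = Pow(32, 2) = 1024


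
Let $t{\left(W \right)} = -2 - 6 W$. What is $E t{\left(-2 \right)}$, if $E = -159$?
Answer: $-1590$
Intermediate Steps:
$t{\left(W \right)} = -2 - 6 W$
$E t{\left(-2 \right)} = - 159 \left(-2 - -12\right) = - 159 \left(-2 + 12\right) = \left(-159\right) 10 = -1590$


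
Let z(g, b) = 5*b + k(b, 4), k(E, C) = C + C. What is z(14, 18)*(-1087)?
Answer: -106526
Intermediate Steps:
k(E, C) = 2*C
z(g, b) = 8 + 5*b (z(g, b) = 5*b + 2*4 = 5*b + 8 = 8 + 5*b)
z(14, 18)*(-1087) = (8 + 5*18)*(-1087) = (8 + 90)*(-1087) = 98*(-1087) = -106526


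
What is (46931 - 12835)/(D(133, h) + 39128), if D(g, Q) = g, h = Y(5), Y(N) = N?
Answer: 34096/39261 ≈ 0.86844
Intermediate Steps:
h = 5
(46931 - 12835)/(D(133, h) + 39128) = (46931 - 12835)/(133 + 39128) = 34096/39261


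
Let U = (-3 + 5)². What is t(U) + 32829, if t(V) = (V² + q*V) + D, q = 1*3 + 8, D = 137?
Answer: 33026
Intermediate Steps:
U = 4 (U = 2² = 4)
q = 11 (q = 3 + 8 = 11)
t(V) = 137 + V² + 11*V (t(V) = (V² + 11*V) + 137 = 137 + V² + 11*V)
t(U) + 32829 = (137 + 4² + 11*4) + 32829 = (137 + 16 + 44) + 32829 = 197 + 32829 = 33026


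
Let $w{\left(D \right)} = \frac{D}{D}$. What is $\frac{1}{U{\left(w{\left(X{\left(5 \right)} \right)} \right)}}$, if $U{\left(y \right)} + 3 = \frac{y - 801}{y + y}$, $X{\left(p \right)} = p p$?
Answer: $- \frac{1}{403} \approx -0.0024814$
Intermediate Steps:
$X{\left(p \right)} = p^{2}$
$w{\left(D \right)} = 1$
$U{\left(y \right)} = -3 + \frac{-801 + y}{2 y}$ ($U{\left(y \right)} = -3 + \frac{y - 801}{y + y} = -3 + \frac{-801 + y}{2 y}$)
$\frac{1}{U{\left(w{\left(X{\left(5 \right)} \right)} \right)}} = \frac{1}{\frac{1}{2} \cdot 1^{-1} \left(-801 - 5\right)} = \frac{1}{\frac{1}{2} \cdot 1 \left(-801 - 5\right)} = \frac{1}{\frac{1}{2} \cdot 1 \left(-806\right)} = \frac{1}{-403} = - \frac{1}{403}$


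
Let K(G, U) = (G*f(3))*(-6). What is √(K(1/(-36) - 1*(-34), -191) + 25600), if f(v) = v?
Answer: 9*√1234/2 ≈ 158.08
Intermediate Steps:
K(G, U) = -18*G (K(G, U) = (G*3)*(-6) = (3*G)*(-6) = -18*G)
√(K(1/(-36) - 1*(-34), -191) + 25600) = √(-18*(1/(-36) - 1*(-34)) + 25600) = √(-18*(-1/36 + 34) + 25600) = √(-18*1223/36 + 25600) = √(-1223/2 + 25600) = √(49977/2) = 9*√1234/2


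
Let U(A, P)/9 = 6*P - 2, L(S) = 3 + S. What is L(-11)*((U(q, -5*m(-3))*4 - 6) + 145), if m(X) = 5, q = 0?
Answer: 42664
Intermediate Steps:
U(A, P) = -18 + 54*P (U(A, P) = 9*(6*P - 2) = 9*(-2 + 6*P) = -18 + 54*P)
L(-11)*((U(q, -5*m(-3))*4 - 6) + 145) = (3 - 11)*(((-18 + 54*(-5*5))*4 - 6) + 145) = -8*(((-18 + 54*(-25))*4 - 6) + 145) = -8*(((-18 - 1350)*4 - 6) + 145) = -8*((-1368*4 - 6) + 145) = -8*((-5472 - 6) + 145) = -8*(-5478 + 145) = -8*(-5333) = 42664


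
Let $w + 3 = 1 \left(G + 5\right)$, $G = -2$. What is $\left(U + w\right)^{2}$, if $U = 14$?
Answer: $196$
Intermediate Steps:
$w = 0$ ($w = -3 + 1 \left(-2 + 5\right) = -3 + 1 \cdot 3 = -3 + 3 = 0$)
$\left(U + w\right)^{2} = \left(14 + 0\right)^{2} = 14^{2} = 196$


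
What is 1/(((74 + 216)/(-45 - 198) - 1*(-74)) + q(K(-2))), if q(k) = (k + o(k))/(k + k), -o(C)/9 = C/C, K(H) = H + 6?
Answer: 1944/140321 ≈ 0.013854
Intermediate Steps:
K(H) = 6 + H
o(C) = -9 (o(C) = -9*C/C = -9*1 = -9)
q(k) = (-9 + k)/(2*k) (q(k) = (k - 9)/(k + k) = (-9 + k)/((2*k)) = (-9 + k)*(1/(2*k)) = (-9 + k)/(2*k))
1/(((74 + 216)/(-45 - 198) - 1*(-74)) + q(K(-2))) = 1/(((74 + 216)/(-45 - 198) - 1*(-74)) + (-9 + (6 - 2))/(2*(6 - 2))) = 1/((290/(-243) + 74) + (½)*(-9 + 4)/4) = 1/((290*(-1/243) + 74) + (½)*(¼)*(-5)) = 1/((-290/243 + 74) - 5/8) = 1/(17692/243 - 5/8) = 1/(140321/1944) = 1944/140321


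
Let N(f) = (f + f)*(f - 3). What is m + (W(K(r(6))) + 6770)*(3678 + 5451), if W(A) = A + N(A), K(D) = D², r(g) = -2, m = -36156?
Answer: 61876722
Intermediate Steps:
N(f) = 2*f*(-3 + f) (N(f) = (2*f)*(-3 + f) = 2*f*(-3 + f))
W(A) = A + 2*A*(-3 + A)
m + (W(K(r(6))) + 6770)*(3678 + 5451) = -36156 + ((-2)²*(-5 + 2*(-2)²) + 6770)*(3678 + 5451) = -36156 + (4*(-5 + 2*4) + 6770)*9129 = -36156 + (4*(-5 + 8) + 6770)*9129 = -36156 + (4*3 + 6770)*9129 = -36156 + (12 + 6770)*9129 = -36156 + 6782*9129 = -36156 + 61912878 = 61876722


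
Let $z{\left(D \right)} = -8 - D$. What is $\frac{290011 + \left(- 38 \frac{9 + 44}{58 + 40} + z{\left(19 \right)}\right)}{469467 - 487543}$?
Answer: $- \frac{14208209}{885724} \approx -16.041$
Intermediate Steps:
$\frac{290011 + \left(- 38 \frac{9 + 44}{58 + 40} + z{\left(19 \right)}\right)}{469467 - 487543} = \frac{290011 - \left(27 + 38 \frac{9 + 44}{58 + 40}\right)}{469467 - 487543} = \frac{290011 - \left(27 + 38 \cdot \frac{53}{98}\right)}{-18076} = \left(290011 - \left(27 + 38 \cdot 53 \cdot \frac{1}{98}\right)\right) \left(- \frac{1}{18076}\right) = \left(290011 - \frac{2330}{49}\right) \left(- \frac{1}{18076}\right) = \frac{14208209}{49} \left(- \frac{1}{18076}\right) = - \frac{14208209}{885724}$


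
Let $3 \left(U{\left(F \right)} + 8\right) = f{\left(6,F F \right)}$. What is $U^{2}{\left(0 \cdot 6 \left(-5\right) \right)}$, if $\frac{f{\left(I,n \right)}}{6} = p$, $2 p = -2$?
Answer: $100$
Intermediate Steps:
$p = -1$ ($p = \frac{1}{2} \left(-2\right) = -1$)
$f{\left(I,n \right)} = -6$ ($f{\left(I,n \right)} = 6 \left(-1\right) = -6$)
$U{\left(F \right)} = -10$ ($U{\left(F \right)} = -8 + \frac{1}{3} \left(-6\right) = -8 - 2 = -10$)
$U^{2}{\left(0 \cdot 6 \left(-5\right) \right)} = \left(-10\right)^{2} = 100$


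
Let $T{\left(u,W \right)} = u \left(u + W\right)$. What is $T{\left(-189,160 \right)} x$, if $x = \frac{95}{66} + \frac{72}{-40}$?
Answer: $- \frac{217413}{110} \approx -1976.5$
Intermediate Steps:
$T{\left(u,W \right)} = u \left(W + u\right)$
$x = - \frac{119}{330}$ ($x = 95 \cdot \frac{1}{66} + 72 \left(- \frac{1}{40}\right) = \frac{95}{66} - \frac{9}{5} = - \frac{119}{330} \approx -0.36061$)
$T{\left(-189,160 \right)} x = - 189 \left(160 - 189\right) \left(- \frac{119}{330}\right) = \left(-189\right) \left(-29\right) \left(- \frac{119}{330}\right) = 5481 \left(- \frac{119}{330}\right) = - \frac{217413}{110}$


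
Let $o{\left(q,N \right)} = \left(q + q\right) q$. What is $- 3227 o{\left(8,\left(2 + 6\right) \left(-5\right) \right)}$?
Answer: $-413056$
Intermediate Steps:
$o{\left(q,N \right)} = 2 q^{2}$ ($o{\left(q,N \right)} = 2 q q = 2 q^{2}$)
$- 3227 o{\left(8,\left(2 + 6\right) \left(-5\right) \right)} = - 3227 \cdot 2 \cdot 8^{2} = - 3227 \cdot 2 \cdot 64 = \left(-3227\right) 128 = -413056$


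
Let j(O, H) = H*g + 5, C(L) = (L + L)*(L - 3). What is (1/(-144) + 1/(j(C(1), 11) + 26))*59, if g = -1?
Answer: 1829/720 ≈ 2.5403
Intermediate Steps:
C(L) = 2*L*(-3 + L) (C(L) = (2*L)*(-3 + L) = 2*L*(-3 + L))
j(O, H) = 5 - H (j(O, H) = H*(-1) + 5 = -H + 5 = 5 - H)
(1/(-144) + 1/(j(C(1), 11) + 26))*59 = (1/(-144) + 1/((5 - 1*11) + 26))*59 = (-1/144 + 1/((5 - 11) + 26))*59 = (-1/144 + 1/(-6 + 26))*59 = (-1/144 + 1/20)*59 = (31/720)*59 = 1829/720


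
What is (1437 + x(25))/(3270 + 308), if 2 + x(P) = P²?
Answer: 1030/1789 ≈ 0.57574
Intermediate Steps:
x(P) = -2 + P²
(1437 + x(25))/(3270 + 308) = (1437 + (-2 + 25²))/(3270 + 308) = (1437 + (-2 + 625))/3578 = (1437 + 623)*(1/3578) = 2060*(1/3578) = 1030/1789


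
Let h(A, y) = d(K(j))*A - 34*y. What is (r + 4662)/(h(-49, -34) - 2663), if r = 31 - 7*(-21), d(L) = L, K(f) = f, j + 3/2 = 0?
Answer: -9680/2867 ≈ -3.3764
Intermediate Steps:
j = -3/2 (j = -3/2 + 0 = -3/2 ≈ -1.5000)
h(A, y) = -34*y - 3*A/2 (h(A, y) = -3*A/2 - 34*y = -34*y - 3*A/2)
r = 178 (r = 31 + 147 = 178)
(r + 4662)/(h(-49, -34) - 2663) = (178 + 4662)/((-34*(-34) - 3/2*(-49)) - 2663) = 4840/((1156 + 147/2) - 2663) = 4840/(2459/2 - 2663) = 4840/(-2867/2) = 4840*(-2/2867) = -9680/2867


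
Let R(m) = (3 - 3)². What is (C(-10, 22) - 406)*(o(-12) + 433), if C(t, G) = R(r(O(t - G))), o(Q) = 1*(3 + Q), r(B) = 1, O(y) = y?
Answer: -172144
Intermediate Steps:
R(m) = 0 (R(m) = 0² = 0)
o(Q) = 3 + Q
C(t, G) = 0
(C(-10, 22) - 406)*(o(-12) + 433) = (0 - 406)*((3 - 12) + 433) = -406*(-9 + 433) = -406*424 = -172144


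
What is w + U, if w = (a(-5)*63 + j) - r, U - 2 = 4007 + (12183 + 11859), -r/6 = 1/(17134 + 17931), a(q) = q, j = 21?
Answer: 973299211/35065 ≈ 27757.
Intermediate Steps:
r = -6/35065 (r = -6/(17134 + 17931) = -6/35065 ≈ -0.00017111)
U = 28051 (U = 2 + (4007 + (12183 + 11859)) = 2 + (4007 + 24042) = 2 + 28049 = 28051)
w = -10309104/35065 (w = (-5*63 + 21) - 1*(-6/35065) = (-315 + 21) + 6/35065 = -294 + 6/35065 = -10309104/35065 ≈ -294.00)
w + U = -10309104/35065 + 28051 = 973299211/35065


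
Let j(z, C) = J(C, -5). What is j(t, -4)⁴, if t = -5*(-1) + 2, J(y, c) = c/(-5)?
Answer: 1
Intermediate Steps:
J(y, c) = -c/5 (J(y, c) = c*(-⅕) = -c/5)
t = 7 (t = 5 + 2 = 7)
j(z, C) = 1 (j(z, C) = -⅕*(-5) = 1)
j(t, -4)⁴ = 1⁴ = 1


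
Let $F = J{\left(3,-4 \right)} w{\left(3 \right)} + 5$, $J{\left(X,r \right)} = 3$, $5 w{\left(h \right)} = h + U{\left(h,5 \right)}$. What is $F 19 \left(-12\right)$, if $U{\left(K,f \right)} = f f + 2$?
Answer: $-5244$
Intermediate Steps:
$U{\left(K,f \right)} = 2 + f^{2}$ ($U{\left(K,f \right)} = f^{2} + 2 = 2 + f^{2}$)
$w{\left(h \right)} = \frac{27}{5} + \frac{h}{5}$ ($w{\left(h \right)} = \frac{h + \left(2 + 5^{2}\right)}{5} = \frac{h + \left(2 + 25\right)}{5} = \frac{h + 27}{5} = \frac{27 + h}{5} = \frac{27}{5} + \frac{h}{5}$)
$F = 23$ ($F = 3 \left(\frac{27}{5} + \frac{1}{5} \cdot 3\right) + 5 = 3 \left(\frac{27}{5} + \frac{3}{5}\right) + 5 = 3 \cdot 6 + 5 = 18 + 5 = 23$)
$F 19 \left(-12\right) = 23 \cdot 19 \left(-12\right) = 437 \left(-12\right) = -5244$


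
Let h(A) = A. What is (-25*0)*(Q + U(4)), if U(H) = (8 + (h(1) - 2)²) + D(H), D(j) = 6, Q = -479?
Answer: 0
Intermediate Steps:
U(H) = 15 (U(H) = (8 + (1 - 2)²) + 6 = (8 + (-1)²) + 6 = (8 + 1) + 6 = 9 + 6 = 15)
(-25*0)*(Q + U(4)) = (-25*0)*(-479 + 15) = 0*(-464) = 0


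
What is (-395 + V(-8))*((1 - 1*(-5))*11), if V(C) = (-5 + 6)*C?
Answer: -26598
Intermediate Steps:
V(C) = C (V(C) = 1*C = C)
(-395 + V(-8))*((1 - 1*(-5))*11) = (-395 - 8)*((1 - 1*(-5))*11) = -403*(1 + 5)*11 = -2418*11 = -403*66 = -26598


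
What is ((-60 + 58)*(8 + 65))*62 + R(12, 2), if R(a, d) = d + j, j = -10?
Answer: -9060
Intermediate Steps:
R(a, d) = -10 + d (R(a, d) = d - 10 = -10 + d)
((-60 + 58)*(8 + 65))*62 + R(12, 2) = ((-60 + 58)*(8 + 65))*62 + (-10 + 2) = -2*73*62 - 8 = -146*62 - 8 = -9052 - 8 = -9060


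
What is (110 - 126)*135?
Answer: -2160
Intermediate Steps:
(110 - 126)*135 = -16*135 = -2160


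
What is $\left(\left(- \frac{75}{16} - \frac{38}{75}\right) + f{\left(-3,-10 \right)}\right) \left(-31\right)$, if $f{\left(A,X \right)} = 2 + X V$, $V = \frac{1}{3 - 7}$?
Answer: $\frac{25823}{1200} \approx 21.519$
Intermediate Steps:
$V = - \frac{1}{4}$ ($V = \frac{1}{3 - 7} = \frac{1}{-4} = - \frac{1}{4} \approx -0.25$)
$f{\left(A,X \right)} = 2 - \frac{X}{4}$ ($f{\left(A,X \right)} = 2 + X \left(- \frac{1}{4}\right) = 2 - \frac{X}{4}$)
$\left(\left(- \frac{75}{16} - \frac{38}{75}\right) + f{\left(-3,-10 \right)}\right) \left(-31\right) = \left(\left(- \frac{75}{16} - \frac{38}{75}\right) + \left(2 - - \frac{5}{2}\right)\right) \left(-31\right) = \left(\left(\left(-75\right) \frac{1}{16} - \frac{38}{75}\right) + \left(2 + \frac{5}{2}\right)\right) \left(-31\right) = \left(\left(- \frac{75}{16} - \frac{38}{75}\right) + \frac{9}{2}\right) \left(-31\right) = \left(- \frac{6233}{1200} + \frac{9}{2}\right) \left(-31\right) = \left(- \frac{833}{1200}\right) \left(-31\right) = \frac{25823}{1200}$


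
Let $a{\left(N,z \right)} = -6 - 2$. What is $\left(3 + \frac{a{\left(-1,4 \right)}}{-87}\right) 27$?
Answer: $\frac{2421}{29} \approx 83.483$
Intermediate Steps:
$a{\left(N,z \right)} = -8$ ($a{\left(N,z \right)} = -6 - 2 = -8$)
$\left(3 + \frac{a{\left(-1,4 \right)}}{-87}\right) 27 = \left(3 - \frac{8}{-87}\right) 27 = \left(3 - - \frac{8}{87}\right) 27 = \left(3 + \frac{8}{87}\right) 27 = \frac{269}{87} \cdot 27 = \frac{2421}{29}$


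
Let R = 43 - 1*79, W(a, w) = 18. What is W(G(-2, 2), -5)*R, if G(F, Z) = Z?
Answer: -648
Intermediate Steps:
R = -36 (R = 43 - 79 = -36)
W(G(-2, 2), -5)*R = 18*(-36) = -648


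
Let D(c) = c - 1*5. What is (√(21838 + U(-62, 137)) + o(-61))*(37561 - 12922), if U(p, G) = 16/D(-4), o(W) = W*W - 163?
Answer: 87665562 + 8213*√196526 ≈ 9.1306e+7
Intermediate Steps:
o(W) = -163 + W² (o(W) = W² - 163 = -163 + W²)
D(c) = -5 + c (D(c) = c - 5 = -5 + c)
U(p, G) = -16/9 (U(p, G) = 16/(-5 - 4) = 16/(-9) = 16*(-⅑) = -16/9)
(√(21838 + U(-62, 137)) + o(-61))*(37561 - 12922) = (√(21838 - 16/9) + (-163 + (-61)²))*(37561 - 12922) = (√(196526/9) + (-163 + 3721))*24639 = (√196526/3 + 3558)*24639 = (3558 + √196526/3)*24639 = 87665562 + 8213*√196526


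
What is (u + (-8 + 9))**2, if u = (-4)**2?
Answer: 289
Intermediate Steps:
u = 16
(u + (-8 + 9))**2 = (16 + (-8 + 9))**2 = (16 + 1)**2 = 17**2 = 289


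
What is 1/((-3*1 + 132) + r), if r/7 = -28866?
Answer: -1/201933 ≈ -4.9521e-6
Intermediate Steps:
r = -202062 (r = 7*(-28866) = -202062)
1/((-3*1 + 132) + r) = 1/((-3*1 + 132) - 202062) = 1/((-3 + 132) - 202062) = 1/(129 - 202062) = 1/(-201933) = -1/201933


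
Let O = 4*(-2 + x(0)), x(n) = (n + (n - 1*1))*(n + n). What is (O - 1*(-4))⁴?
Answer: 256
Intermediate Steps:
x(n) = 2*n*(-1 + 2*n) (x(n) = (n + (n - 1))*(2*n) = (n + (-1 + n))*(2*n) = (-1 + 2*n)*(2*n) = 2*n*(-1 + 2*n))
O = -8 (O = 4*(-2 + 2*0*(-1 + 2*0)) = 4*(-2 + 2*0*(-1 + 0)) = 4*(-2 + 2*0*(-1)) = 4*(-2 + 0) = 4*(-2) = -8)
(O - 1*(-4))⁴ = (-8 - 1*(-4))⁴ = (-8 + 4)⁴ = (-4)⁴ = 256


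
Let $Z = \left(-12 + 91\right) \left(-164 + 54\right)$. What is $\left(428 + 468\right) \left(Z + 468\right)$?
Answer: $-7366912$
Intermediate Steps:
$Z = -8690$ ($Z = 79 \left(-110\right) = -8690$)
$\left(428 + 468\right) \left(Z + 468\right) = \left(428 + 468\right) \left(-8690 + 468\right) = 896 \left(-8222\right) = -7366912$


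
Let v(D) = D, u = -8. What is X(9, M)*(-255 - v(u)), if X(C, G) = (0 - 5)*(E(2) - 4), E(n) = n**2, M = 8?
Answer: 0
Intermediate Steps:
X(C, G) = 0 (X(C, G) = (0 - 5)*(2**2 - 4) = -5*(4 - 4) = -5*0 = 0)
X(9, M)*(-255 - v(u)) = 0*(-255 - 1*(-8)) = 0*(-255 + 8) = 0*(-247) = 0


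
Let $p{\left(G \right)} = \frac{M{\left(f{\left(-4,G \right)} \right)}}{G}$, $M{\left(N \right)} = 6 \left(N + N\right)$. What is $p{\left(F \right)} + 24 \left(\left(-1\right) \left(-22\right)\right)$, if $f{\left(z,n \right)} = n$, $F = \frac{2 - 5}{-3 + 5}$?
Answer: $540$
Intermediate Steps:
$F = - \frac{3}{2} \approx -1.5$
$M{\left(N \right)} = 12 N$ ($M{\left(N \right)} = 6 \cdot 2 N = 12 N$)
$p{\left(G \right)} = 12$ ($p{\left(G \right)} = \frac{12 G}{G} = 12$)
$p{\left(F \right)} + 24 \left(\left(-1\right) \left(-22\right)\right) = 12 + 24 \left(\left(-1\right) \left(-22\right)\right) = 12 + 24 \cdot 22 = 12 + 528 = 540$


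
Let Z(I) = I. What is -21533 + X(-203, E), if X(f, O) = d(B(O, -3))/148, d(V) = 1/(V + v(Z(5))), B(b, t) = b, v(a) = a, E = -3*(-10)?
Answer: -111540939/5180 ≈ -21533.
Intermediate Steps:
E = 30
d(V) = 1/(5 + V) (d(V) = 1/(V + 5) = 1/(5 + V))
X(f, O) = 1/(148*(5 + O)) (X(f, O) = 1/((5 + O)*148) = (1/148)/(5 + O) = 1/(148*(5 + O)))
-21533 + X(-203, E) = -21533 + 1/(148*(5 + 30)) = -21533 + (1/148)/35 = -21533 + (1/148)*(1/35) = -21533 + 1/5180 = -111540939/5180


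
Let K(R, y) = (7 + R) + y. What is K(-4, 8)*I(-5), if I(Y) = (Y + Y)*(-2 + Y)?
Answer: 770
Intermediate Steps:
K(R, y) = 7 + R + y
I(Y) = 2*Y*(-2 + Y) (I(Y) = (2*Y)*(-2 + Y) = 2*Y*(-2 + Y))
K(-4, 8)*I(-5) = (7 - 4 + 8)*(2*(-5)*(-2 - 5)) = 11*(2*(-5)*(-7)) = 11*70 = 770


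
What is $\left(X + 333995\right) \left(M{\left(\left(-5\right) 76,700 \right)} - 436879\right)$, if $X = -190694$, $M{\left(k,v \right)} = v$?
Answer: $-62504886879$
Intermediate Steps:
$\left(X + 333995\right) \left(M{\left(\left(-5\right) 76,700 \right)} - 436879\right) = \left(-190694 + 333995\right) \left(700 - 436879\right) = 143301 \left(-436179\right) = -62504886879$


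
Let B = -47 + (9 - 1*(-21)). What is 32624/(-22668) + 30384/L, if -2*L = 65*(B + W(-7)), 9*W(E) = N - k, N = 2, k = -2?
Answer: 3020359444/54884895 ≈ 55.031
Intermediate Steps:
B = -17 (B = -47 + (9 + 21) = -47 + 30 = -17)
W(E) = 4/9 (W(E) = (2 - 1*(-2))/9 = (2 + 2)/9 = (⅑)*4 = 4/9)
L = 9685/18 (L = -65*(-17 + 4/9)/2 = -65*(-149)/(2*9) = -½*(-9685/9) = 9685/18 ≈ 538.06)
32624/(-22668) + 30384/L = 32624/(-22668) + 30384/(9685/18) = 32624*(-1/22668) + 30384*(18/9685) = -8156/5667 + 546912/9685 = 3020359444/54884895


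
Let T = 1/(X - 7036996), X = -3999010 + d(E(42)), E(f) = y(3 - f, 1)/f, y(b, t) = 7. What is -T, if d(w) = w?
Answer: 6/66216035 ≈ 9.0613e-8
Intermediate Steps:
E(f) = 7/f
X = -23994059/6 (X = -3999010 + 7/42 = -3999010 + 7*(1/42) = -3999010 + ⅙ = -23994059/6 ≈ -3.9990e+6)
T = -6/66216035 (T = 1/(-23994059/6 - 7036996) = 1/(-66216035/6) = -6/66216035 ≈ -9.0613e-8)
-T = -1*(-6/66216035) = 6/66216035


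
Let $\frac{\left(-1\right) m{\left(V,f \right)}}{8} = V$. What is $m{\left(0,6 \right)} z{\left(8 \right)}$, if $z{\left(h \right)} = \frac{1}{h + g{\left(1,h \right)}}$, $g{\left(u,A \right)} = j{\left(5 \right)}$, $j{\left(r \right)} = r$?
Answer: $0$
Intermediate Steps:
$g{\left(u,A \right)} = 5$
$m{\left(V,f \right)} = - 8 V$
$z{\left(h \right)} = \frac{1}{5 + h}$ ($z{\left(h \right)} = \frac{1}{h + 5} = \frac{1}{5 + h}$)
$m{\left(0,6 \right)} z{\left(8 \right)} = \frac{\left(-8\right) 0}{5 + 8} = \frac{0}{13} = 0 \cdot \frac{1}{13} = 0$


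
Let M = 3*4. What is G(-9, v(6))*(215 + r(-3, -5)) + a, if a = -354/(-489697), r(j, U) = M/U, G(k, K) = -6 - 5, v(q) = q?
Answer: -5726025251/2448485 ≈ -2338.6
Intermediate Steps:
M = 12
G(k, K) = -11
r(j, U) = 12/U
a = 354/489697 (a = -354*(-1/489697) = 354/489697 ≈ 0.00072290)
G(-9, v(6))*(215 + r(-3, -5)) + a = -11*(215 + 12/(-5)) + 354/489697 = -11*(215 + 12*(-1/5)) + 354/489697 = -11*(215 - 12/5) + 354/489697 = -11*1063/5 + 354/489697 = -11693/5 + 354/489697 = -5726025251/2448485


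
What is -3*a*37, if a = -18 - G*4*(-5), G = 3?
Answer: -4662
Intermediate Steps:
a = 42 (a = -18 - 3*4*(-5) = -18 - 12*(-5) = -18 - 1*(-60) = -18 + 60 = 42)
-3*a*37 = -3*42*37 = -126*37 = -4662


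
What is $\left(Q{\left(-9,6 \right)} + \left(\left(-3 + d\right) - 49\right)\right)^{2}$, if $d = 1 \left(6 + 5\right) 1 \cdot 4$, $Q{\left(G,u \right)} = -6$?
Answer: $196$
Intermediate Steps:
$d = 44$ ($d = 1 \cdot 11 \cdot 1 \cdot 4 = 1 \cdot 11 \cdot 4 = 11 \cdot 4 = 44$)
$\left(Q{\left(-9,6 \right)} + \left(\left(-3 + d\right) - 49\right)\right)^{2} = \left(-6 + \left(\left(-3 + 44\right) - 49\right)\right)^{2} = \left(-6 + \left(41 - 49\right)\right)^{2} = \left(-6 - 8\right)^{2} = \left(-14\right)^{2} = 196$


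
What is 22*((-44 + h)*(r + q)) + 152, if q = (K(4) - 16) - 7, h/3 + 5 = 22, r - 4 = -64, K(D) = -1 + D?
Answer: -12168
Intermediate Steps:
r = -60 (r = 4 - 64 = -60)
h = 51 (h = -15 + 3*22 = -15 + 66 = 51)
q = -20 (q = ((-1 + 4) - 16) - 7 = (3 - 16) - 7 = -13 - 7 = -20)
22*((-44 + h)*(r + q)) + 152 = 22*((-44 + 51)*(-60 - 20)) + 152 = 22*(7*(-80)) + 152 = 22*(-560) + 152 = -12320 + 152 = -12168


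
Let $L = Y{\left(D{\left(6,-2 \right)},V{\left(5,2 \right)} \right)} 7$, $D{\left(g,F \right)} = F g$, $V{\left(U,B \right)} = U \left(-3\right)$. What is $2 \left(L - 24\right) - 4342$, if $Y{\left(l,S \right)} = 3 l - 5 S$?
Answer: $-3844$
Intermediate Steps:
$V{\left(U,B \right)} = - 3 U$
$Y{\left(l,S \right)} = - 5 S + 3 l$
$L = 273$ ($L = \left(- 5 \left(\left(-3\right) 5\right) + 3 \left(\left(-2\right) 6\right)\right) 7 = \left(\left(-5\right) \left(-15\right) + 3 \left(-12\right)\right) 7 = \left(75 - 36\right) 7 = 39 \cdot 7 = 273$)
$2 \left(L - 24\right) - 4342 = 2 \left(273 - 24\right) - 4342 = 2 \cdot 249 - 4342 = 498 - 4342 = -3844$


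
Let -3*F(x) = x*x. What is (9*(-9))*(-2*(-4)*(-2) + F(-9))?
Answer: 3483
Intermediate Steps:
F(x) = -x**2/3 (F(x) = -x*x/3 = -x**2/3)
(9*(-9))*(-2*(-4)*(-2) + F(-9)) = (9*(-9))*(-2*(-4)*(-2) - 1/3*(-9)**2) = -81*(8*(-2) - 1/3*81) = -81*(-16 - 27) = -81*(-43) = 3483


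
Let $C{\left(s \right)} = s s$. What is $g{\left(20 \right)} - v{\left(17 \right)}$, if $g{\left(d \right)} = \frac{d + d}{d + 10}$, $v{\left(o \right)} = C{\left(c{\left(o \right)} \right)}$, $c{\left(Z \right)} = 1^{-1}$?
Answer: $\frac{1}{3} \approx 0.33333$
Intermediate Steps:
$c{\left(Z \right)} = 1$
$C{\left(s \right)} = s^{2}$
$v{\left(o \right)} = 1$ ($v{\left(o \right)} = 1^{2} = 1$)
$g{\left(d \right)} = \frac{2 d}{10 + d}$
$g{\left(20 \right)} - v{\left(17 \right)} = 2 \cdot 20 \frac{1}{10 + 20} - 1 = 2 \cdot 20 \cdot \frac{1}{30} - 1 = \frac{4}{3} - 1 = \frac{1}{3}$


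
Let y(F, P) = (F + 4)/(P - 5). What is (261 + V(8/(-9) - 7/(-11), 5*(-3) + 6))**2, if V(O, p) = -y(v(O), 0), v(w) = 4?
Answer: 1723969/25 ≈ 68959.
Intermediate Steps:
y(F, P) = (4 + F)/(-5 + P)
V(O, p) = 8/5 (V(O, p) = -(4 + 4)/(-5 + 0) = -8/(-5) = -(-1)*8/5 = -1*(-8/5) = 8/5)
(261 + V(8/(-9) - 7/(-11), 5*(-3) + 6))**2 = (261 + 8/5)**2 = (1313/5)**2 = 1723969/25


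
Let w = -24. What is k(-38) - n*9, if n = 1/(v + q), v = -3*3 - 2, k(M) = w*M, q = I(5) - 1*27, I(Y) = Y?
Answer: 10035/11 ≈ 912.27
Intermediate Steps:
q = -22 (q = 5 - 1*27 = 5 - 27 = -22)
k(M) = -24*M
v = -11 (v = -9 - 2 = -11)
n = -1/33 (n = 1/(-11 - 22) = 1/(-33) = -1/33 ≈ -0.030303)
k(-38) - n*9 = -24*(-38) - (-1)*9/33 = 912 - 1*(-3/11) = 912 + 3/11 = 10035/11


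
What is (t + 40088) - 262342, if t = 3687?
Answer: -218567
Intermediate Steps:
(t + 40088) - 262342 = (3687 + 40088) - 262342 = 43775 - 262342 = -218567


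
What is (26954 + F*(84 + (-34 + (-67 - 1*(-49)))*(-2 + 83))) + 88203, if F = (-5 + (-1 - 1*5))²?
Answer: -384331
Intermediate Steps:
F = 121 (F = (-5 + (-1 - 5))² = (-5 - 6)² = (-11)² = 121)
(26954 + F*(84 + (-34 + (-67 - 1*(-49)))*(-2 + 83))) + 88203 = (26954 + 121*(84 + (-34 + (-67 - 1*(-49)))*(-2 + 83))) + 88203 = (26954 + 121*(84 + (-34 + (-67 + 49))*81)) + 88203 = (26954 + 121*(84 + (-34 - 18)*81)) + 88203 = (26954 + 121*(84 - 52*81)) + 88203 = (26954 + 121*(84 - 4212)) + 88203 = (26954 + 121*(-4128)) + 88203 = (26954 - 499488) + 88203 = -472534 + 88203 = -384331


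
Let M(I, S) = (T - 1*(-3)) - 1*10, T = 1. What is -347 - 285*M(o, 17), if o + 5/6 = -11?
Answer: 1363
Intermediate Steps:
o = -71/6 (o = -5/6 - 11 = -71/6 ≈ -11.833)
M(I, S) = -6 (M(I, S) = (1 - 1*(-3)) - 1*10 = (1 + 3) - 10 = 4 - 10 = -6)
-347 - 285*M(o, 17) = -347 - 285*(-6) = -347 + 1710 = 1363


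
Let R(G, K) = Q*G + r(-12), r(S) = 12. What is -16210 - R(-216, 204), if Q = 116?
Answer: 8834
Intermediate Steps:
R(G, K) = 12 + 116*G (R(G, K) = 116*G + 12 = 12 + 116*G)
-16210 - R(-216, 204) = -16210 - (12 + 116*(-216)) = -16210 - (12 - 25056) = -16210 - 1*(-25044) = -16210 + 25044 = 8834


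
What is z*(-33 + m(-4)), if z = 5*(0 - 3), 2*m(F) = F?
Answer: 525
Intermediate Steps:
m(F) = F/2
z = -15 (z = 5*(-3) = -15)
z*(-33 + m(-4)) = -15*(-33 + (½)*(-4)) = -15*(-33 - 2) = -15*(-35) = 525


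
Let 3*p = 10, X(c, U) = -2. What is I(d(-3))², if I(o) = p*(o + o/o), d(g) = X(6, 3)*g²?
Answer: 28900/9 ≈ 3211.1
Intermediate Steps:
d(g) = -2*g²
p = 10/3 (p = (⅓)*10 = 10/3 ≈ 3.3333)
I(o) = 10/3 + 10*o/3 (I(o) = 10*(o + o/o)/3 = 10*(o + 1)/3 = 10*(1 + o)/3 = 10/3 + 10*o/3)
I(d(-3))² = (10/3 + 10*(-2*(-3)²)/3)² = (10/3 + 10*(-2*9)/3)² = (10/3 + (10/3)*(-18))² = (10/3 - 60)² = (-170/3)² = 28900/9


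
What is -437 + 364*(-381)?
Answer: -139121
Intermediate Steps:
-437 + 364*(-381) = -437 - 138684 = -139121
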